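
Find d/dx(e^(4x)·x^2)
Product rule: (fg)' = f'g+fg'
f = e^(4x), f' = 4·e^(4x)
g = x^2, g' = 2x

Answer: 4·e^(4x)·x^2+2·e^(4x)·x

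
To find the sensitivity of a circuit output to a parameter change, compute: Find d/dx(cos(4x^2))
Chain rule: d/dx[cos(u)]=-sin(u)·u' where u=4x^2
u'=8x

Answer: -8x·sin(4x^2)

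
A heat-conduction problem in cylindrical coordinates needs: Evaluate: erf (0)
erf(0)=0 (error function is odd and erf(0)=0 by definition)

Answer: 0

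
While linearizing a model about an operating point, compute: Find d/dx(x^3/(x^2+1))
Quotient rule: (f/g)' = (f'g - fg')/g²
f = x^3, f' = 3x^2
g = x^2+1, g' = 2x

Answer: (3x^2·(x^2+1)-2x^4)/(x^2+1)²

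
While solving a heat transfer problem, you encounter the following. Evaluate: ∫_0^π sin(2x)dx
Antiderivative: -cos(2x)/2
Evaluate at bounds: [-cos(2·π)/2] - [-cos(2·0)/2]
=(-(1)+(1))/2=0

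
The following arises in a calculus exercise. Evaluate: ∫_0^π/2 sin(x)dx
Antiderivative: -cos(x)
Evaluate at bounds: [-cos(1·π/2)/1] - [-cos(1·0)/1]
= (-(0)+(1))/1 = 1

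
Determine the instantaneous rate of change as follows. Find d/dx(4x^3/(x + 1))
Quotient rule: (f/g)'=(f'g - fg')/g²
f=4x^3, f'=12x^2
g=x + 1, g'=1

Answer: (12x^2·(x + 1) - 4x^3)/(x + 1)²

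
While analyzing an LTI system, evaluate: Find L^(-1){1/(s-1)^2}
L^(-1){1/(s-a)^n}=t^(n-1)·e^(at)/(n-1)!
Here a=1, n=2: t^1·e^(t)/1

Answer: t·e^(t)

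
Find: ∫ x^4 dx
Using power rule: ∫ x^4 dx=1/5 x^5 + C=(1/5)x^5 + C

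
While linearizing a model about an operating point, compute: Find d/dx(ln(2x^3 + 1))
Chain rule: d/dx[ln(u)]=u'/u where u=2x^3+1
u'=6x^2

Answer: (6x^2)/(2x^3+1)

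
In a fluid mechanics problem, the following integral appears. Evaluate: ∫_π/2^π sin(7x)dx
Antiderivative: -cos(7x)/7
Evaluate at bounds: [-cos(7·π)/7] - [-cos(7·π/2)/7]
=(-(-1) + (0))/7=1/7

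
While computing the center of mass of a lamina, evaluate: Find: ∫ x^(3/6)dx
Power rule: ∫ x^(1/2) dx=x^(3/2)/(3/2) + C

Answer: (2/3)·x^(3/2) + C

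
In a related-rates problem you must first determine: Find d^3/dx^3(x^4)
Apply power rule 3 times:
d^1: 4x^3
d^2: 12x^2
d^3: 24x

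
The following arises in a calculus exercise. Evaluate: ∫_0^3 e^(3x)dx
Antiderivative: (1/3)e^(3x)
Evaluate: (1/3)(e^9 - 1)

Answer: (e^9 - 1)/3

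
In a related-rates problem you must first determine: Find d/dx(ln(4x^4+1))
Chain rule: d/dx[ln(u)]=u'/u where u=4x^4 + 1
u'=16x^3

Answer: (16x^3)/(4x^4 + 1)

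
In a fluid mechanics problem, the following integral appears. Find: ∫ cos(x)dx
Using standard integral: ∫ cos(x) dx=sin(x) + C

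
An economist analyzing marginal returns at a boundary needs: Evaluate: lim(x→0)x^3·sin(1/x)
Squeeze theorem: -|x^3| ≤ x^3·sin(1/x) ≤ |x^3|
Since x^3 → 0 as x → 0, by squeeze theorem the limit is 0

Answer: 0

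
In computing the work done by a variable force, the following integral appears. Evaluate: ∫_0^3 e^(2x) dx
Antiderivative: (1/2)e^(2x)
Evaluate: (1/2)(e^6 - 1)

Answer: (e^6 - 1)/2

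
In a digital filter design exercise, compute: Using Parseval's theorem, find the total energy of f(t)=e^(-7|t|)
Parseval's theorem: E = integral |f(t)|^2 dt = (1/2pi) integral |F(omega)|^2 domega
E = integral_{-inf}^{inf} e^(-14|t|) dt = 2 * integral_0^inf e^(-14t) dt = 2/(2 * 7) = 1/7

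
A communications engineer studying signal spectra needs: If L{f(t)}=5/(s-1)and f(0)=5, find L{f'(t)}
L{f'(t)}=s·F(s) - f(0)=5s/(s-1) - 5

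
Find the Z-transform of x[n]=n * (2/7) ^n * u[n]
Using the property Z{n*a^n*u[n]} = az/(z-a)^2
With a = 2/7: X(z) = (2/7)z/(z - 2/7)^2, |z| > 2/7

Answer: (2/7)z/(z - 2/7)^2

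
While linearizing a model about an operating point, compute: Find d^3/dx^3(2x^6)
Apply power rule 3 times:
d^1: 12x^5
d^2: 60x^4
d^3: 240x^3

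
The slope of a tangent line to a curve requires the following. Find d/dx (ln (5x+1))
Chain rule: d/dx[ln(u)]=u'/u where u=5x+1
u'=5

Answer: (5)/(5x+1)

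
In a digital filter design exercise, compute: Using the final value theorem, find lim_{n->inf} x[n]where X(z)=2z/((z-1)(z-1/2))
Final value theorem: lim x[n] = lim_{z->1} (z-1) * X(z)
(z-1) * X(z) = 2z/(z-1/2)
As z->1: 2/(1 - 1/2) = 2/(1/2) = 4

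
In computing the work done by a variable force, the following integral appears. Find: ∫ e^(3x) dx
Since d/dx[e^(3x)]=3e^(3x), we get 1/3 e^(3x)+C

Answer: (1/3)e^(3x)+C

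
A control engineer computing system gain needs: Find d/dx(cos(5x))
Chain rule: d/dx[cos(u)] = -sin(u)·u' where u = 5x
u' = 5

Answer: -5·sin(5x)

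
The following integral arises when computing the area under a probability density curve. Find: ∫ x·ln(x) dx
By parts: u = ln(x), dv = x dx
du = 1/x dx, v = x^2/2
= x^2·ln(x)/2 - ∫ x/2 dx
= x^2·ln(x)/2 - x^2/4+C

Answer: x^2(ln(x)/2-1/4)+C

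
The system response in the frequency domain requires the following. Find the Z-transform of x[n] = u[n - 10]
Using the time-shift property: Z{u[n-10]} = z^(-10)*z/(z-1)
= z^(-9)/(z-1)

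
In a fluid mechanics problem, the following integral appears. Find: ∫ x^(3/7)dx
Power rule: ∫ x^(3/7) dx = x^(10/7)/(10/7)+C

Answer: (7/10)·x^(10/7)+C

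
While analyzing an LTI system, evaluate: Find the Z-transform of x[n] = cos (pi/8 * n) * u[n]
Z{cos(w0 * n) * u[n]}=z(z - cos(w0))/(z^2 - 2z * cos(w0) + 1)
With w0=pi/8: X(z)=z(z - cos(pi/8))/(z^2 - 2z * cos(pi/8) + 1)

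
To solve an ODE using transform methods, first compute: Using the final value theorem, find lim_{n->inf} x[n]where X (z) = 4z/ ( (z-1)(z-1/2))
Final value theorem: lim x[n]=lim_{z->1} (z-1)*X(z)
(z-1)*X(z)=4z/(z-1/2)
As z->1: 4/(1 - 1/2)=4/(1/2)=8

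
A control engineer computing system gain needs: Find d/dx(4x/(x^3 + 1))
Quotient rule: (f/g)' = (f'g - fg')/g²
f = 4x, f' = 4
g = x^3 + 1, g' = 3x^2

Answer: (4·(x^3 + 1) - 12x^3)/(x^3 + 1)²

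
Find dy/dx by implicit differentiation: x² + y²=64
Differentiate both sides: 2x + 2y·(dy/dx) = 0
Solve: dy/dx = -2x/(2y) = -x/y

Answer: dy/dx = -x/y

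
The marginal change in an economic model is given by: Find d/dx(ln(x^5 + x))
Chain rule: d/dx[ln(u)]=u'/u where u=x^5+x
u'=5x^4+1

Answer: (5x^4+1)/(x^5+x)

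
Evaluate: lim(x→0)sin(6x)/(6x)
L'Hôpital (0/0): lim 6cos(6x)/6 = 6/6

Answer: 1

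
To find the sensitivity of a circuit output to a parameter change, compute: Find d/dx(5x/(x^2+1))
Quotient rule: (f/g)' = (f'g - fg')/g²
f = 5x, f' = 5
g = x^2+1, g' = 2x

Answer: (5·(x^2+1)-10x^2)/(x^2+1)²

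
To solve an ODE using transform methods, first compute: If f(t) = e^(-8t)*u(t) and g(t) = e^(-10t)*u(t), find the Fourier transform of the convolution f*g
By the convolution theorem: F{f * g} = F(omega) * G(omega)
F(omega) = 1/(8 + j * omega), G(omega) = 1/(10 + j * omega)
F{f * g} = 1/((8 + j * omega)(10 + j * omega))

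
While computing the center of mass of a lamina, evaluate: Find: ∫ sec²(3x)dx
Since d/dx[tan(3x)] = 3sec²(3x), integral = tan(3x)/3 + C

Answer: (1/3)tan(3x) + C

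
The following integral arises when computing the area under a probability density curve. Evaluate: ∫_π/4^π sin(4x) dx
Antiderivative: -cos(4x)/4
Evaluate at bounds: [-cos(4·π)/4] - [-cos(4·π/4)/4]
= (-(1) + (-1))/4 = -1/2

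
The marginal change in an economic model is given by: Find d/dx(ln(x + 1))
Chain rule: d/dx[ln(u)]=u'/u where u=x + 1
u'=1

Answer: (1)/(x + 1)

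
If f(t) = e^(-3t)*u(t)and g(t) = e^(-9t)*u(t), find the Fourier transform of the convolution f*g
By the convolution theorem: F{f*g}=F(omega)*G(omega)
F(omega)=1/(3+j*omega), G(omega)=1/(9+j*omega)
F{f*g}=1/((3+j*omega)(9+j*omega))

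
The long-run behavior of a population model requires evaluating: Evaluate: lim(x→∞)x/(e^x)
Apply L'Hôpital 1 times (∞/∞ each time):
Eventually get 1!/(e^x) → 0

Answer: 0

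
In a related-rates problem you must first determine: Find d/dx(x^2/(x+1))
Quotient rule: (f/g)' = (f'g - fg')/g²
f = x^2, f' = 2x
g = x + 1, g' = 1

Answer: (2x·(x + 1) - x^2)/(x + 1)²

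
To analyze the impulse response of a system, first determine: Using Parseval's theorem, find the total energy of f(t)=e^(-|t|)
Parseval's theorem: E = integral |f(t)|^2 dt = (1/2pi) integral |F(omega)|^2 domega
E = integral_{-inf}^{inf} e^(-2|t|) dt = 2*integral_0^inf e^(-2t) dt = 2/(2*1) = 1/1

Answer: 1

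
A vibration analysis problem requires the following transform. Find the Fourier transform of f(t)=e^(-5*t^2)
The Fourier transform of a Gaussian e^(-a * t^2) is sqrt(pi/a) * e^(-omega^2/(4a)).
With a=5: F(omega)=sqrt(pi/5) * e^(-omega^2/20)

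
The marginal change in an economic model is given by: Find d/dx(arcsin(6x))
d/dx[arcsin(u)] = u'/√(1-u²), u = 6x, u' = 6

Answer: 6/√(1 - 36x²)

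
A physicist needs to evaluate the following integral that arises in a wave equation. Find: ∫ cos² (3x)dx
Using identity cos²(u)=(1 + cos(2u))/2:
∫ (1 + cos(6x))/2 dx=x/2 + sin(6x)/12 + C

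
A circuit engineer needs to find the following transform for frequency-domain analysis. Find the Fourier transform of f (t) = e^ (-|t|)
Using the standard pair: F{e^(-a|t|)}=2a/(a^2+omega^2)
With a=1: F(omega)=2/(1+omega^2)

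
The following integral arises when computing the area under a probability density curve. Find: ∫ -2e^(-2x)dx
Since d/dx[e^(-2x)]=-2e^(-2x), we get 1 e^(-2x)+C

Answer: e^(-2x)+C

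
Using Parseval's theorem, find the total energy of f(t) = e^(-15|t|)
Parseval's theorem: E=integral |f(t)|^2 dt=(1/2pi) integral |F(omega)|^2 domega
E=integral_{-inf}^{inf} e^(-30|t|) dt=2*integral_0^inf e^(-30t) dt=2/(2*15)=1/15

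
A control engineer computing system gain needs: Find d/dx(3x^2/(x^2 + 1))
Quotient rule: (f/g)'=(f'g - fg')/g²
f=3x^2, f'=6x
g=x^2+1, g'=2x

Answer: (6x·(x^2+1)-6x^3)/(x^2+1)²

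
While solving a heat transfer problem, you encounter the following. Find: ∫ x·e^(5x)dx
Integration by parts: u = x, dv = e^(5x) dx
du = dx, v = e^(5x)/5
= x·e^(5x)/5 - ∫ e^(5x)/5 dx
= x·e^(5x)/5 - e^(5x)/25 + C

Answer: e^(5x)(x/5 - 1/25) + C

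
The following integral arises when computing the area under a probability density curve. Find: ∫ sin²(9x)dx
Using identity sin²(u) = (1 - cos(2u))/2:
∫ (1 - cos(18x))/2 dx = x/2 - sin(18x)/36 + C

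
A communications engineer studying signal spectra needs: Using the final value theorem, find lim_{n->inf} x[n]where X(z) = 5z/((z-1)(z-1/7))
Final value theorem: lim x[n] = lim_{z->1} (z-1)*X(z)
(z-1)*X(z) = 5z/(z-1/7)
As z->1: 5/(1-1/7) = 5/(6/7) = 35/6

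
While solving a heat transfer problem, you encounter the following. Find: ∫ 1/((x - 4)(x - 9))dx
Partial fractions: 1/((x-4)(x-9)) = A/(x-4) + B/(x-9)
A = -1/5, B = 1/5
∫ [-1/5· 1/(x-4) + 1/5· 1/(x-9)] dx
= (1/5)[ln|x-9| - ln|x-4|] + C

Answer: (1/5)·ln|(x-9)/(x-4)| + C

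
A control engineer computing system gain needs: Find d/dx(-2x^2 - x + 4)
Power rule: d/dx(ax^n)=n·a·x^(n-1)
Term by term: -4·x - 1

Answer: -4x - 1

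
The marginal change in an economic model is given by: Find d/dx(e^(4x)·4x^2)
Product rule: (fg)'=f'g + fg'
f=e^(4x), f'=4·e^(4x)
g=4x^2, g'=8x

Answer: 16·e^(4x)·x^2 + 8·e^(4x)·x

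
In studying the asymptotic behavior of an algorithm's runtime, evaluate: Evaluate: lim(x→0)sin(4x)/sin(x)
sin(u) ≈ u for small u:
sin(4x)/sin(x) ≈ 4x/(x) = 4/1

Answer: 4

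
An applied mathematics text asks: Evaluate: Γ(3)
Γ(n)=(n-1)! for positive integers
Γ(3)=2!=2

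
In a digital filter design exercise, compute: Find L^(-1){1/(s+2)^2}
L^(-1){1/(s-a)^n}=t^(n-1)·e^(at)/(n-1)!
Here a=-2, n=2: t^1·e^(-2t)/1

Answer: t·e^(-2t)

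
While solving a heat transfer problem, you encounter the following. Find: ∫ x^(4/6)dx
Power rule: ∫ x^(2/3) dx=x^(5/3)/(5/3) + C

Answer: (3/5)·x^(5/3) + C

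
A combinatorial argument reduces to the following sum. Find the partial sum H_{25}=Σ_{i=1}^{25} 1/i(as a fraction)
H_25=1+1/2+1/3+...+1/25
=34052522467/8923714800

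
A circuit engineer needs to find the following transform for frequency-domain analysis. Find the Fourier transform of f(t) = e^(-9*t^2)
The Fourier transform of a Gaussian e^(-a * t^2) is sqrt(pi/a) * e^(-omega^2/(4a)).
With a=9: F(omega)=sqrt(pi)/3 * e^(-omega^2/36)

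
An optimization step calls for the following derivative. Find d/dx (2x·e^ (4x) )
Product rule: (fg)'=f'g + fg'
f=2x, f'=2
g=e^(4x), g'=4·e^(4x)

Answer: 2·e^(4x) + 8x·e^(4x)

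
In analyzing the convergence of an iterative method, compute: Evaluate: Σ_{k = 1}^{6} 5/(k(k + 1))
Partial fractions: 5/(k(k+1))=5/k - 5/(k+1)
Telescoping sum: 5(1-1/7)=5·6/7

Answer: 30/7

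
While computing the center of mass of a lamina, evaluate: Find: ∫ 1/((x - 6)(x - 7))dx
Partial fractions: 1/((x-6)(x-7)) = A/(x-6)+B/(x-7)
A = -1, B = 1
∫ [-1· 1/(x-6)+1· 1/(x-7)] dx
= (1)[ln|x-7| - ln|x-6|]+C

Answer: ln|(x-7)/(x-6)|+C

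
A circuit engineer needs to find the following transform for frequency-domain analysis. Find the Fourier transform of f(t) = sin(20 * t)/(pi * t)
sin(W * t)/(pi * t)=(W/pi) * sinc(W * t/pi) is the impulse response of the ideal low-pass filter with cutoff W (here W=20).
Its Fourier transform is a rectangular function:
F(omega)=1 for |omega| < 20, 0 otherwise

Answer: rect(omega/40) [i.e., 1 for |omega| < 20, 0 otherwise]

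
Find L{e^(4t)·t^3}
First shifting: L{e^(at)f(t)}=F(s-a)
L{t^3}=6/s^4
Shift s → s-4: 6/(s-4)^4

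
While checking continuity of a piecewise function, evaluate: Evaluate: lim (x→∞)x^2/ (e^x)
Apply L'Hôpital 2 times (∞/∞ each time):
Eventually get 2!/(e^x) → 0

Answer: 0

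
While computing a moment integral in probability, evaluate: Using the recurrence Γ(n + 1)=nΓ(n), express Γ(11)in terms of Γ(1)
Γ(11) = 10Γ(10) = 10·9Γ(9) = ... = 10!·Γ(1) = 3628800·Γ(1)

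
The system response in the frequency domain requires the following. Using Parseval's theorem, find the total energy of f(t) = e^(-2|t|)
Parseval's theorem: E=integral |f(t)|^2 dt=(1/2pi) integral |F(omega)|^2 domega
E=integral_{-inf}^{inf} e^(-4|t|) dt=2 * integral_0^inf e^(-4t) dt=2/(2 * 2)=1/2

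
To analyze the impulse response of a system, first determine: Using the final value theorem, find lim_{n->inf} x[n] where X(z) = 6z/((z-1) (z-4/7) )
Final value theorem: lim x[n]=lim_{z->1} (z-1) * X(z)
(z-1) * X(z)=6z/(z-4/7)
As z->1: 6/(1 - 4/7)=6/(3/7)=14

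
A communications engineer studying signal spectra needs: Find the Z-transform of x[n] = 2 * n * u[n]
Z{n*u[n]} = z/(z-1)^2
By linearity: Z{2*n*u[n]} = 2z/(z-1)^2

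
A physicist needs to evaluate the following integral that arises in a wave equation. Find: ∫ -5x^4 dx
Using power rule: ∫ -5x^4 dx=-5/5 x^5+C=-x^5+C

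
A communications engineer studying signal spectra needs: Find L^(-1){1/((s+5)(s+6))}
Partial fractions: 1/((s+5)(s+6)) = A/(s+5)+B/(s+6)
Cover-up: A = 1/(s+6)|_{s = -5} = 1; B = 1/(s+5)|_{s = -6} = -1
L^(-1) = e^(-5t) - e^(-6t)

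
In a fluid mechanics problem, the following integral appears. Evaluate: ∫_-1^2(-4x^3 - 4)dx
Step 1: Find antiderivative F(x) = -x^4 - 4x
Step 2: F(2) - F(-1) = -24 - (3) = -27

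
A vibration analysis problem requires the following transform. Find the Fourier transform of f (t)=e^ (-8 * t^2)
The Fourier transform of a Gaussian e^(-a*t^2) is sqrt(pi/a)*e^(-omega^2/(4a)).
With a = 8: F(omega) = sqrt(pi/8)*e^(-omega^2/32)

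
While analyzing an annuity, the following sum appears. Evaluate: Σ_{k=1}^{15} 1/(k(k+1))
Partial fractions: 1/(k(k+1))=1/k - 1/(k+1)
Telescoping sum: 1(1-1/16)=1·15/16

Answer: 15/16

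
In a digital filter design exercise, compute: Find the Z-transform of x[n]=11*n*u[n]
Z{n * u[n]}=z/(z-1)^2
By linearity: Z{11 * n * u[n]}=11z/(z-1)^2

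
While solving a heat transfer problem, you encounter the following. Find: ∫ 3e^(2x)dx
Since d/dx[e^(2x)] = 2e^(2x), we get 3/2 e^(2x)+C

Answer: (3/2)e^(2x)+C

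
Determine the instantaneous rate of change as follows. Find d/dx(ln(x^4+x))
Chain rule: d/dx[ln(u)] = u'/u where u = x^4+x
u' = 4x^3+1

Answer: (4x^3+1)/(x^4+x)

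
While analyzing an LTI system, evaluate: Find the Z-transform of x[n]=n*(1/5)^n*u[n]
Using the property Z{n*a^n*u[n]}=az/(z-a)^2
With a=1/5: X(z)=(1/5)z/(z - 1/5)^2, |z| > 1/5

Answer: (1/5)z/(z - 1/5)^2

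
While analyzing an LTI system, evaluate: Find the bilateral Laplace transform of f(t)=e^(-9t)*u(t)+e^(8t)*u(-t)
For e^(-9t) * u(t): L = 1/(s + 9), Re(s) > -9
For e^(8t) * u(-t): L = -1/(s-8), Re(s) < 8
Combined: F(s) = 1/(s + 9) - 1/(s-8), -9 < Re(s) < 8

Answer: 1/(s + 9) - 1/(s-8), ROC: -9 < Re(s) < 8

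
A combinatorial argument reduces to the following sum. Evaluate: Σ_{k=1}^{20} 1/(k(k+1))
Partial fractions: 1/(k(k+1))=1/k - 1/(k+1)
Telescoping sum: 1(1-1/21)=1·20/21

Answer: 20/21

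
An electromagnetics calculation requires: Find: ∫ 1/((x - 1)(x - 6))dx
Partial fractions: 1/((x-1)(x-6))=A/(x-1)+B/(x-6)
A=-1/5, B=1/5
∫ [-1/5· 1/(x-1)+1/5· 1/(x-6)] dx
=(1/5)[ln|x-6| - ln|x-1|]+C

Answer: (1/5)·ln|(x-6)/(x-1)|+C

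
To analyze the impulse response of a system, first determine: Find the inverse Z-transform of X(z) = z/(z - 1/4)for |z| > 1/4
Standard pair: z/(z-a) <-> a^n*u[n] for causal signals
With a=1/4: x[n]=(1/4)^n*u[n]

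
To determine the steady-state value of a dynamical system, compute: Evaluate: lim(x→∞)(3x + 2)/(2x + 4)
Divide numerator and denominator by x:
lim (3+2/x)/(2+4/x)=3/2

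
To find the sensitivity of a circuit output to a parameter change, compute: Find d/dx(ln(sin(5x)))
Chain rule: d/dx[ln(u)] = u'/u where u = sin(5x)
u' = 5cos(5x)

Answer: (5cos(5x))/(sin(5x))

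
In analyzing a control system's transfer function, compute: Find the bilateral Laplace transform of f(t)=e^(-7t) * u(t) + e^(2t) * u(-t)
For e^(-7t) * u(t): L=1/(s + 7), Re(s) > -7
For e^(2t) * u(-t): L=-1/(s-2), Re(s) < 2
Combined: F(s)=1/(s + 7) - 1/(s-2), -7 < Re(s) < 2

Answer: 1/(s + 7) - 1/(s-2), ROC: -7 < Re(s) < 2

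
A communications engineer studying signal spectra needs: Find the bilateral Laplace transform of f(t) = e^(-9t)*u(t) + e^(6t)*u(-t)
For e^(-9t)*u(t): L = 1/(s+9), Re(s) > -9
For e^(6t)*u(-t): L = -1/(s-6), Re(s) < 6
Combined: F(s) = 1/(s+9)-1/(s-6), -9 < Re(s) < 6

Answer: 1/(s+9)-1/(s-6), ROC: -9 < Re(s) < 6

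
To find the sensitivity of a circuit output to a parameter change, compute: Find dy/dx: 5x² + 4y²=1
Differentiate: 10x+8y·(dy/dx) = 0
dy/dx = -10x/(8y) = -(5/4)·(x/y)

Answer: dy/dx = -(5/4)·(x/y)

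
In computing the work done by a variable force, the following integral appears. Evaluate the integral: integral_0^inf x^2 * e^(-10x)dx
This is a Gamma integral. Substitute u = 10x (du = 10 dx):
integral_0^inf x^2 * e^(-10x) dx = (1/10^3) integral_0^inf u^2 * e^(-u) du
= Gamma(3)/10^3 = 2!/10^3 = 2/1000

Answer: 1/500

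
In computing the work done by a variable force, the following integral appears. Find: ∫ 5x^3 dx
Using power rule: ∫ 5x^3 dx = 5/4 x^4+C = (5/4)x^4+C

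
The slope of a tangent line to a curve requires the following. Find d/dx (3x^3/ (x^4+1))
Quotient rule: (f/g)'=(f'g - fg')/g²
f=3x^3, f'=9x^2
g=x^4+1, g'=4x^3

Answer: (9x^2·(x^4+1)-12x^6)/(x^4+1)²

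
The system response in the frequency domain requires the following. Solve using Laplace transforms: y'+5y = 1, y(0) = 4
Take L of both sides: sY(s)-4+5Y(s)=1/s
Y(s)(s+5)=1/s+4
Y(s)=1/(s(s+5))+4/(s+5)
Partial fractions: 1/(s(s+5))=(1/5)/s - (1/5)/(s+5)
So Y(s)=(1/5)/s+(19/5)/(s+5)
Inverse transform (L^(-1){1/s}=1, L^(-1){1/(s+5)}=e^(-5t)):

Answer: y(t)=1/5+(19/5)·e^(-5t)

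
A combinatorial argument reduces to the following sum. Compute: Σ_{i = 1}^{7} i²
Using formula: Σ i^2=n(n+1)(2n+1)/6=7·8·15/6=140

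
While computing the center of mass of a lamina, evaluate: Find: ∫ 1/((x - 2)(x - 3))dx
Partial fractions: 1/((x-2)(x-3))=A/(x-2)+B/(x-3)
A=-1, B=1
∫ [-1· 1/(x-2)+1· 1/(x-3)] dx
=(1)[ln|x-3| - ln|x-2|]+C

Answer: ln|(x-3)/(x-2)|+C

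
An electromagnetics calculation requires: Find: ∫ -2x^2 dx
Using power rule: ∫ -2x^2 dx = -2/3 x^3+C = (-2/3)x^3+C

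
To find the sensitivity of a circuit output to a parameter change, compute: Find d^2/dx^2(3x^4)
Apply power rule 2 times:
d^1: 12x^3
d^2: 36x^2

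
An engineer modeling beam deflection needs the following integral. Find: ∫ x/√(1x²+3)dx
Let u=x² + 3, du=2x dx
∫ (1/2)·u^(-1/2) du=√u + C

Answer: √(x² + 3) + C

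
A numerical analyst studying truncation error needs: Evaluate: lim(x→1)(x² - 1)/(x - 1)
Factor: (x² - 1)=(x-1)(x + 1)
Cancel (x-1): lim(x→1) (x + 1)=2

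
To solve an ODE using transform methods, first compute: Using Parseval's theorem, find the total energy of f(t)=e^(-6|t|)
Parseval's theorem: E=integral |f(t)|^2 dt=(1/2pi) integral |F(omega)|^2 domega
E=integral_{-inf}^{inf} e^(-12|t|) dt=2 * integral_0^inf e^(-12t) dt=2/(2 * 6)=1/6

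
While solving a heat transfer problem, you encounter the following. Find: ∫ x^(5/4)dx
Power rule: ∫ x^(5/4) dx = x^(9/4)/(9/4)+C

Answer: (4/9)·x^(9/4)+C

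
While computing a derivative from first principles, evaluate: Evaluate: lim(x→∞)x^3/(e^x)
Apply L'Hôpital 3 times (∞/∞ each time):
Eventually get 3!/(e^x) → 0

Answer: 0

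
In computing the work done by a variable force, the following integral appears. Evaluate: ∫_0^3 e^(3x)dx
Antiderivative: (1/3)e^(3x)
Evaluate: (1/3)(e^9-1)

Answer: (e^9-1)/3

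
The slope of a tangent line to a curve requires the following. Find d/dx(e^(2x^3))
Chain rule: d/dx[e^u]=e^u · u' where u=2x^3
u'=6x^2

Answer: 6x^2·e^(2x^3)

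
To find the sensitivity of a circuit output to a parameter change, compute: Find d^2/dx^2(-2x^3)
Apply power rule 2 times:
d^1: -6x^2
d^2: -12x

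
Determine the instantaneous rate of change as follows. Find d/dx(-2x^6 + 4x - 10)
Power rule: d/dx(ax^n) = n·a·x^(n-1)
Term by term: -12·x^5+4

Answer: -12x^5+4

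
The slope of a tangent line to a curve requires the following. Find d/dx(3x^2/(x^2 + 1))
Quotient rule: (f/g)' = (f'g - fg')/g²
f = 3x^2, f' = 6x
g = x^2+1, g' = 2x

Answer: (6x·(x^2+1)-6x^3)/(x^2+1)²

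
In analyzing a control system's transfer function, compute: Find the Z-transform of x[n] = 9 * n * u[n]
Z{n*u[n]}=z/(z-1)^2
By linearity: Z{9*n*u[n]}=9z/(z-1)^2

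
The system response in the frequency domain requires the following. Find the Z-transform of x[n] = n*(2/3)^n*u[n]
Using the property Z{n*a^n*u[n]}=az/(z-a)^2
With a=2/3: X(z)=(2/3)z/(z - 2/3)^2, |z| > 2/3

Answer: (2/3)z/(z - 2/3)^2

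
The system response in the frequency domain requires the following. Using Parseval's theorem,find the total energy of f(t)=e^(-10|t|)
Parseval's theorem: E = integral |f(t)|^2 dt = (1/2pi) integral |F(omega)|^2 domega
E = integral_{-inf}^{inf} e^(-20|t|) dt = 2 * integral_0^inf e^(-20t) dt = 2/(2 * 10) = 1/10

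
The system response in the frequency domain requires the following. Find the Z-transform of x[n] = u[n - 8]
Using the time-shift property: Z{u[n-8]}=z^(-8)*z/(z-1)
=z^(-7)/(z-1)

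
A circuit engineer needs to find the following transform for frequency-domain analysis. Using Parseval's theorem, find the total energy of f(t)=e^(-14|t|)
Parseval's theorem: E = integral |f(t)|^2 dt = (1/2pi) integral |F(omega)|^2 domega
E = integral_{-inf}^{inf} e^(-28|t|) dt = 2 * integral_0^inf e^(-28t) dt = 2/(2 * 14) = 1/14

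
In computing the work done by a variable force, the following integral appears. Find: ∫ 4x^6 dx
Using power rule: ∫ 4x^6 dx = 4/7 x^7 + C = (4/7)x^7 + C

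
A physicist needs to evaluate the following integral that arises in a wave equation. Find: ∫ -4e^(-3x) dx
Since d/dx[e^(-3x)] = -3e^(-3x), we get 4/3 e^(-3x)+C

Answer: (4/3)e^(-3x)+C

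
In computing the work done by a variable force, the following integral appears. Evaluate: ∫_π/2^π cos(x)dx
Antiderivative: sin(x)
Evaluate at bounds: [sin(1·π)/1] - [sin(1·π/2)/1]
= ((0) - (1))/1 = -1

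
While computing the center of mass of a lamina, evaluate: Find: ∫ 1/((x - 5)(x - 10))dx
Partial fractions: 1/((x-5)(x-10)) = A/(x-5)+B/(x-10)
A = -1/5, B = 1/5
∫ [-1/5· 1/(x-5)+1/5· 1/(x-10)] dx
= (1/5)[ln|x-10| - ln|x-5|]+C

Answer: (1/5)·ln|(x-10)/(x-5)|+C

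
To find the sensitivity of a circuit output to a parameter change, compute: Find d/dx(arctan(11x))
d/dx[arctan(u)]=u'/(1 + u²), u=11x, u'=11

Answer: 11/(1 + 121x²)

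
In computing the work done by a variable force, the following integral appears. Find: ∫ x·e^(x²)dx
Let u = x², du = 2x dx
∫ (1/2)e^u du = e^u/2 + C

Answer: e^(x²)/2 + C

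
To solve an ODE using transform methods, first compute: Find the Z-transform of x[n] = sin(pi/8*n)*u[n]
Z{sin(w0 * n) * u[n]}=z * sin(w0)/(z^2-2z * cos(w0)+1)
With w0=pi/8: X(z)=z * sin(pi/8)/(z^2-2z * cos(pi/8)+1)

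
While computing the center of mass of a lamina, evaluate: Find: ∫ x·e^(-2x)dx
Integration by parts: u = x, dv = e^(-2x) dx
du = dx, v = e^(-2x)/(-2)
= x·e^(-2x)/(-2) - ∫ e^(-2x)/(-2) dx
= x·e^(-2x)/(-2) - e^(-2x)/4 + C

Answer: e^(-2x)(x/(-2) - 1/4) + C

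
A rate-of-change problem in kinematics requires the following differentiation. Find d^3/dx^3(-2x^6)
Apply power rule 3 times:
d^1: -12x^5
d^2: -60x^4
d^3: -240x^3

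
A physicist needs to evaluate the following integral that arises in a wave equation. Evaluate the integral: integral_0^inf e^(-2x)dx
integral_0^inf e^(-2x) dx = [-1/2 * e^(-2x)]_0^inf
= 0 - (-1/2) = 1/2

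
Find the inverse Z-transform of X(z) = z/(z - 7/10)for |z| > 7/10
Standard pair: z/(z-a) <-> a^n * u[n] for causal signals
With a=7/10: x[n]=(7/10)^n * u[n]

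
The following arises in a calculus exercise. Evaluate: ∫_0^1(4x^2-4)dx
Step 1: Find antiderivative F(x)=(4/3)x^3-4x
Step 2: F(1) - F(0)=-8/3 - (0)=-8/3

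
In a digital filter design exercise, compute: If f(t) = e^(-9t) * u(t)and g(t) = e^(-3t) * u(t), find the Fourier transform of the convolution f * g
By the convolution theorem: F{f*g} = F(omega)*G(omega)
F(omega) = 1/(9 + j*omega), G(omega) = 1/(3 + j*omega)
F{f*g} = 1/((9 + j*omega)(3 + j*omega))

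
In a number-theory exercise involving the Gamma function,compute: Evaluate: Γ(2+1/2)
Γ(n+1/2) = (2n)!√π/(4^n·n!)
= 24√π/(16·2) = (3/4)·√π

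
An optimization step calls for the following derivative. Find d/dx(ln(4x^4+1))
Chain rule: d/dx[ln(u)] = u'/u where u = 4x^4+1
u' = 16x^3

Answer: (16x^3)/(4x^4+1)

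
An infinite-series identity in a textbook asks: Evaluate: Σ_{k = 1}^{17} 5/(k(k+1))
Partial fractions: 5/(k(k+1)) = 5/k - 5/(k+1)
Telescoping sum: 5(1-1/18) = 5·17/18

Answer: 85/18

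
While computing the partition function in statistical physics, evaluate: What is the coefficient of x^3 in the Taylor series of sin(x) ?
sin(x)=Σ (-1)^k x^(2k + 1)/(2k + 1)!
For x^3: (-1)^1/3!=-1/6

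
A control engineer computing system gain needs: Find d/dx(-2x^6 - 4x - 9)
Power rule: d/dx(ax^n)=n·a·x^(n-1)
Term by term: -12·x^5-4

Answer: -12x^5-4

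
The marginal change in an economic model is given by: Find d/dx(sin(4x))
Chain rule: d/dx[sin(u)]=cos(u)·u' where u=4x
u'=4

Answer: 4·cos(4x)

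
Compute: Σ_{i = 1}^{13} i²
Using formula: Σ i^2=n(n+1)(2n+1)/6=13·14·27/6=819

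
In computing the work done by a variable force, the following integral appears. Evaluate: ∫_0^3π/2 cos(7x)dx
Antiderivative: sin(7x)/7
Evaluate at bounds: [sin(7·3π/2)/7] - [sin(7·0)/7]
= ((1) - (0))/7 = 1/7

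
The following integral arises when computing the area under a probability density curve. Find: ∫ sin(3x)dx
Using substitution u = 3x: ∫ sin(u) du/3 = -cos(u)/3 + C

Answer: (-1/3)cos(3x) + C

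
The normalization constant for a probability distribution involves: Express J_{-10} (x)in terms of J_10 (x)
For integer n: J_{-n}(x) = (-1)^n J_n(x)
With n = 10: J_{-10}(x) = (-1)^10 J_10(x) = J_10(x)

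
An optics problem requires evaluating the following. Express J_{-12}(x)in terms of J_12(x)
For integer n: J_{-n}(x) = (-1)^n J_n(x)
With n = 12: J_{-12}(x) = (-1)^12 J_12(x) = J_12(x)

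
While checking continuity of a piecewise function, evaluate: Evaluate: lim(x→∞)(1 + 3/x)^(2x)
Rewrite as [(1 + 3/x)^x]^2.
lim(1 + 3/x)^x = e^3, so limit = (e^3)^2 = e^6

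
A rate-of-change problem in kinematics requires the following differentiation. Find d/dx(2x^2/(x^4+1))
Quotient rule: (f/g)' = (f'g - fg')/g²
f = 2x^2, f' = 4x
g = x^4+1, g' = 4x^3

Answer: (4x·(x^4+1)-8x^5)/(x^4+1)²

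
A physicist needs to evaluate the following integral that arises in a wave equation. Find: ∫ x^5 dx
Using power rule: ∫ x^5 dx=1/6 x^6+C=(1/6)x^6+C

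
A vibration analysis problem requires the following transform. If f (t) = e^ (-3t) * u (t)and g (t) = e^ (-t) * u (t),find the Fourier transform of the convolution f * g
By the convolution theorem: F{f*g}=F(omega)*G(omega)
F(omega)=1/(3+j*omega), G(omega)=1/(1+j*omega)
F{f*g}=1/((3+j*omega)(1+j*omega))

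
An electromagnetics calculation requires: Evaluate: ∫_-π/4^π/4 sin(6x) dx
Antiderivative: -cos(6x)/6
Evaluate at bounds: [-cos(6·π/4)/6] - [-cos(6·-π/4)/6]
= (-(0) + (0))/6 = 0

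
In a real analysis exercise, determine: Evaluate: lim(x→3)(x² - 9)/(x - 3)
Factor: (x² - 9) = (x-3)(x+3)
Cancel (x-3): lim(x→3) (x+3) = 6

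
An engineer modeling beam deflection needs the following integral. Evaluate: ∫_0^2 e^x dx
Antiderivative: e^x
Evaluate: (e^2 - 1)

Answer: e^2 - 1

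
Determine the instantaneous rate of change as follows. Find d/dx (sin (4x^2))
Chain rule: d/dx[sin(u)] = cos(u)·u' where u = 4x^2
u' = 8x

Answer: 8x·cos(4x^2)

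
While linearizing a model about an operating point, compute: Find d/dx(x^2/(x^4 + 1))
Quotient rule: (f/g)'=(f'g - fg')/g²
f=x^2, f'=2x
g=x^4 + 1, g'=4x^3

Answer: (2x·(x^4 + 1) - 4x^5)/(x^4 + 1)²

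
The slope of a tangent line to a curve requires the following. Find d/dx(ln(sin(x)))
Chain rule: d/dx[ln(u)] = u'/u where u = sin(x)
u' = cos(x)

Answer: (cos(x))/(sin(x))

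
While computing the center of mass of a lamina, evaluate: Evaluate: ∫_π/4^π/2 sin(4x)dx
Antiderivative: -cos(4x)/4
Evaluate at bounds: [-cos(4·π/2)/4] - [-cos(4·π/4)/4]
= (-(1)+(-1))/4 = -1/2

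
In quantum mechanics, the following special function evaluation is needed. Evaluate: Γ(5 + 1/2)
Γ(n + 1/2) = (2n)!√π/(4^n·n!)
= 3628800√π/(1024·120) = (945/32)·√π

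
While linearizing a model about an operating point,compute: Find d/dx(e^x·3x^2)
Product rule: (fg)' = f'g + fg'
f = e^x, f' = e^x
g = 3x^2, g' = 6x

Answer: 3·e^x·x^2 + 6·e^x·x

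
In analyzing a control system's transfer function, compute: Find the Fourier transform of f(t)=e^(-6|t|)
Using the standard pair: F{e^(-a|t|)}=2a/(a^2+omega^2)
With a=6: F(omega)=12/(36+omega^2)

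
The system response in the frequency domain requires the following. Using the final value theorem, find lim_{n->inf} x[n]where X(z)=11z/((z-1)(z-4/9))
Final value theorem: lim x[n]=lim_{z->1} (z-1)*X(z)
(z-1)*X(z)=11z/(z-4/9)
As z->1: 11/(1 - 4/9)=11/(5/9)=99/5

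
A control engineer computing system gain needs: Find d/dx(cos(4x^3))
Chain rule: d/dx[cos(u)]=-sin(u)·u' where u=4x^3
u'=12x^2

Answer: -12x^2·sin(4x^3)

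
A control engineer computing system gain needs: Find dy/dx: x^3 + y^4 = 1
Differentiate: 3x^2+4y^3·(dy/dx)=0
dy/dx=-3x^2/(4y^3)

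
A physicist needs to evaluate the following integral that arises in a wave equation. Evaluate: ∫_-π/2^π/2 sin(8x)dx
Antiderivative: -cos(8x)/8
Evaluate at bounds: [-cos(8·π/2)/8] - [-cos(8·-π/2)/8]
=(-(1)+(1))/8=0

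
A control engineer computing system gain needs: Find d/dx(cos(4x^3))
Chain rule: d/dx[cos(u)] = -sin(u)·u' where u = 4x^3
u' = 12x^2

Answer: -12x^2·sin(4x^3)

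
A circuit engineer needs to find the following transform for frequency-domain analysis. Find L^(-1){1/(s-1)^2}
L^(-1){1/(s-a)^n} = t^(n-1)·e^(at)/(n-1)!
Here a = 1, n = 2: t^1·e^(t)/1

Answer: t·e^(t)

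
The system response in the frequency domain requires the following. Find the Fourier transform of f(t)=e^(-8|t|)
Using the standard pair: F{e^(-a|t|)}=2a/(a^2 + omega^2)
With a=8: F(omega)=16/(64 + omega^2)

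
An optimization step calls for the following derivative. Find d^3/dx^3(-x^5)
Apply power rule 3 times:
d^1: -5x^4
d^2: -20x^3
d^3: -60x^2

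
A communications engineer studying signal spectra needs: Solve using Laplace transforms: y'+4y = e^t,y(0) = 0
Take L: sY - 0 + 4Y = 1/(s-1)
Y(s + 4) = 1/(s-1) + 0
Y = 1/((s-1)(s + 4)) + 0/(s + 4)
Partial fractions: 1/((s-1)(s + 4)) = (1/5)/(s-1) - (1/5)/(s + 4)
So Y = (1/5)/(s-1) - (1/5)/(s + 4)
Inverse Laplace transform (L^(-1){1/(s-1)} = e^t, L^(-1){1/(s + 4)} = e^(-4t)):

Answer: y(t) = (1/5)·e^t - (1/5)·e^(-4t)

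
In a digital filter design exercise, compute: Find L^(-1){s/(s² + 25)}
L^(-1){s/(s² + w²)}=cos(wt)
Here w=5

Answer: cos(5t)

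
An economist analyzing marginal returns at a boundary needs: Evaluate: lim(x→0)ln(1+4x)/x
L'Hôpital (0/0): lim 4/(1+4x) / 1 = 4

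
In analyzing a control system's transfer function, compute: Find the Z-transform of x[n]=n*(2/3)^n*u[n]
Using the property Z{n * a^n * u[n]} = az/(z-a)^2
With a = 2/3: X(z) = (2/3)z/(z - 2/3)^2, |z| > 2/3

Answer: (2/3)z/(z - 2/3)^2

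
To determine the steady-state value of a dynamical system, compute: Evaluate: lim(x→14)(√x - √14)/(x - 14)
Multiply by conjugate (√x + √14)/(√x + √14):
=(x - 14)/((x - 14)(√x + √14))=1/(√x + √14)
As x → 14: 1/(2√14)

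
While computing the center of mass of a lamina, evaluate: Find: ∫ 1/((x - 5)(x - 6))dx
Partial fractions: 1/((x-5)(x-6))=A/(x-5) + B/(x-6)
A=-1, B=1
∫ [-1· 1/(x-5) + 1· 1/(x-6)] dx
=(1)[ln|x-6| - ln|x-5|] + C

Answer: ln|(x-6)/(x-5)| + C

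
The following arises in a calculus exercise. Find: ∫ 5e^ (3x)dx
Since d/dx[e^(3x)]=3e^(3x), we get 5/3 e^(3x) + C

Answer: (5/3)e^(3x) + C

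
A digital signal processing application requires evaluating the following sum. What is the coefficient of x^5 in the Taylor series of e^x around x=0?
Taylor series of e^x=Σ x^n/n!
Coefficient of x^5=1/5!=1/120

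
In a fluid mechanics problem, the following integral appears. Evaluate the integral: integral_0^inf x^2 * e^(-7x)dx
This is a Gamma integral. Substitute u=7x (du=7 dx):
integral_0^inf x^2 * e^(-7x) dx=(1/7^3) integral_0^inf u^2 * e^(-u) du
=Gamma(3)/7^3=2!/7^3=2/343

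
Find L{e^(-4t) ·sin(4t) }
First shifting: L{e^(at)f(t)}=F(s-a)
L{sin(4t)}=4/(s² + 16)
Shift: 4/((s + 4)² + 16)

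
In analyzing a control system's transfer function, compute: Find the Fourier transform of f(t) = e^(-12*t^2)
The Fourier transform of a Gaussian e^(-a*t^2) is sqrt(pi/a)*e^(-omega^2/(4a)).
With a=12: F(omega)=sqrt(pi/12)*e^(-omega^2/48)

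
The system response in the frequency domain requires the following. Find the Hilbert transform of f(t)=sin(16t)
The Hilbert transform shifts each frequency component by -pi/2.
H{sin(wt)} = -cos(wt)
With w = 16: H{sin(16t)} = -cos(16t)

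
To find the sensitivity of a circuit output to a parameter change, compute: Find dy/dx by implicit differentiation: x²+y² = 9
Differentiate both sides: 2x + 2y·(dy/dx)=0
Solve: dy/dx=-2x/(2y)=-x/y

Answer: dy/dx=-x/y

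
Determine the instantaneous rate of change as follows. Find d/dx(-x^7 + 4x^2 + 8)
Power rule: d/dx(ax^n)=n·a·x^(n-1)
Term by term: -7·x^6 + 8·x

Answer: -7x^6 + 8x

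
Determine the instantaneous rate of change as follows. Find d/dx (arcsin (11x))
d/dx[arcsin(u)]=u'/√(1-u²), u=11x, u'=11

Answer: 11/√(1 - 121x²)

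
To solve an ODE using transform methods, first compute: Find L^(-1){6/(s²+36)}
L^(-1){w/(s² + w²)} = sin(wt)
Here w = 6

Answer: sin(6t)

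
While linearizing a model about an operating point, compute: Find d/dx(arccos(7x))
d/dx[arccos(u)] = -u'/√(1-u²), u = 7x, u' = 7

Answer: -7/√(1-49x²)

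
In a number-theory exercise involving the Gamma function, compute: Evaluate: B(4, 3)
B(x,y)=Γ(x)Γ(y)/Γ(x+y)=(x-1)!(y-1)!/(x+y-1)!
B(4,3)=3!·2!/6!=1/60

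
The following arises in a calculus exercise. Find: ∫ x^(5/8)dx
Power rule: ∫ x^(5/8) dx=x^(13/8)/(13/8) + C

Answer: (8/13)·x^(13/8) + C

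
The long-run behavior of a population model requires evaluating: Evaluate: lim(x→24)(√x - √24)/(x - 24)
Multiply by conjugate (√x+√24)/(√x+√24):
= (x - 24)/((x - 24)(√x+√24)) = 1/(√x+√24)
As x → 24: 1/(2√24)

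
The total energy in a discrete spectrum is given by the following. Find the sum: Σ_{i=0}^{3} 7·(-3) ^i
Geometric series: S=a(1 - r^n)/(1 - r)
a=7, r=-3, n=4
S=7(1-81)/4=-140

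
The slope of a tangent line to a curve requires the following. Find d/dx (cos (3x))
Chain rule: d/dx[cos(u)] = -sin(u)·u' where u = 3x
u' = 3

Answer: -3·sin(3x)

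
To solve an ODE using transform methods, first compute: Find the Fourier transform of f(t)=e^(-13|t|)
Using the standard pair: F{e^(-a|t|)} = 2a/(a^2 + omega^2)
With a = 13: F(omega) = 26/(169 + omega^2)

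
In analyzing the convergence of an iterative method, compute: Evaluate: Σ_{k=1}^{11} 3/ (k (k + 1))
Partial fractions: 3/(k(k + 1)) = 3/k - 3/(k + 1)
Telescoping sum: 3(1 - 1/12) = 3·11/12

Answer: 11/4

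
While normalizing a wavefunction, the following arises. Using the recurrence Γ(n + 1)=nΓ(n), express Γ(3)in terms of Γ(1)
Γ(3) = 2Γ(2) = 2·1Γ(1) = ... = 2!·Γ(1) = 2·Γ(1)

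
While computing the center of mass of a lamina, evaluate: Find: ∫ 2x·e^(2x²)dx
Let u=2x², du=4x dx
∫ (1/2)e^u du=e^u/2 + C

Answer: e^(2x²)/2 + C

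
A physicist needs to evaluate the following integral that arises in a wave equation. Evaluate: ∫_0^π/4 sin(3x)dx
Antiderivative: -cos(3x)/3
Evaluate at bounds: [-cos(3·π/4)/3] - [-cos(3·0)/3]
=(-(-√2/2) + (1))/3=1/3 + √2/6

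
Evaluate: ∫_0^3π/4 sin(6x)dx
Antiderivative: -cos(6x)/6
Evaluate at bounds: [-cos(6·3π/4)/6] - [-cos(6·0)/6]
=(-(0)+(1))/6=1/6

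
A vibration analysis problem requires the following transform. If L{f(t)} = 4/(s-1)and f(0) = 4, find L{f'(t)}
L{f'(t)}=s·F(s) - f(0)=4s/(s-1)-4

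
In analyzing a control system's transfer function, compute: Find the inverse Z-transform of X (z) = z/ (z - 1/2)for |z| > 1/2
Standard pair: z/(z-a) <-> a^n*u[n] for causal signals
With a = 1/2: x[n] = (1/2)^n*u[n]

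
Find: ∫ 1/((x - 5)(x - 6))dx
Partial fractions: 1/((x-5)(x-6)) = A/(x-5)+B/(x-6)
A = -1, B = 1
∫ [-1· 1/(x-5)+1· 1/(x-6)] dx
= (1)[ln|x-6| - ln|x-5|]+C

Answer: ln|(x-6)/(x-5)|+C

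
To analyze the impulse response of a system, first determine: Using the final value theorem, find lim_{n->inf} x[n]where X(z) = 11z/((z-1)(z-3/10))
Final value theorem: lim x[n]=lim_{z->1} (z-1) * X(z)
(z-1) * X(z)=11z/(z-3/10)
As z->1: 11/(1-3/10)=11/(7/10)=110/7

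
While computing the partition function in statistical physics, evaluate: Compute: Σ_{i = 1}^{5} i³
Using formula: Σ i^3=[n(n + 1)/2]²=[5·6/2]²=225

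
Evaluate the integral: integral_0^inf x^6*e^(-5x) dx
This is a Gamma integral. Substitute u = 5x (du = 5 dx):
integral_0^inf x^6 * e^(-5x) dx = (1/5^7) integral_0^inf u^6 * e^(-u) du
= Gamma(7)/5^7 = 6!/5^7 = 720/78125

Answer: 144/15625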